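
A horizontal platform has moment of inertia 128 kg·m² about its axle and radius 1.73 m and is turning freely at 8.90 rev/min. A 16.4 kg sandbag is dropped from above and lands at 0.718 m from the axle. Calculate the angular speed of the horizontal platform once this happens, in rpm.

No external torque acts about the axle; L_before = L_after.
Added inertia Σmr² = (16.4)(0.718)² = 8.455 kg·m²; I_f = 128.0 + 8.455 = 136.5 kg·m².
ω_f = I_p ω_i / I_f = (128.0)(8.90) / 136.5 = 8.349 rpm.

ω_f ≈ 8.35 rpm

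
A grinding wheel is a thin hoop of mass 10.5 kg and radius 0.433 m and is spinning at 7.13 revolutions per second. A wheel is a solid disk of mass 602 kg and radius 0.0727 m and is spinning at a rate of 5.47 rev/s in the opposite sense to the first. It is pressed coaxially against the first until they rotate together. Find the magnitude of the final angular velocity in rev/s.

The coupling torques are internal; angular momentum about the shared axis is conserved.
Moments of inertia: I_A = (10.5)(0.433)² = 1.969 kg·m²; I_B = ½(602)(0.0727)² = 1.591 kg·m².
Taking A's sense as positive: L = (1.969)(7.13) − (1.591)(5.47) = 5.334 kg·m²·rev/s.
Combined I = 1.969 + 1.591 = 3.560 kg·m².
ω_f = L / I = 5.334 / 3.560 = 1.499 rev/s.

|ω_f| ≈ 1.50 rev/s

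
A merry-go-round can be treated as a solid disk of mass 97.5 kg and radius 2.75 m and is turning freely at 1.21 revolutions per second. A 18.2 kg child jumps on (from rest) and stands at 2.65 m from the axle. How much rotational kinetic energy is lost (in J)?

The added mass arrives with no angular momentum about the axle, and any external torque about the axle is negligible, so the system's angular momentum is conserved.
I_p = ½(97.5)(2.75)² = 368.7 kg·m².
Added inertia Σmr² = (18.2)(2.65)² = 127.8 kg·m²; I_f = 368.7 + 127.8 = 496.5 kg·m².
ω_f = I_p ω_i / I_f = (368.7)(1.21) / 496.5 = 0.8985 rev/s.
KE_i = ½(368.7)(7.603 rad/s)² = 10650 J; KE_f = ½(496.5)(5.645)² = 7912 J.

energy lost ≈ 2740 J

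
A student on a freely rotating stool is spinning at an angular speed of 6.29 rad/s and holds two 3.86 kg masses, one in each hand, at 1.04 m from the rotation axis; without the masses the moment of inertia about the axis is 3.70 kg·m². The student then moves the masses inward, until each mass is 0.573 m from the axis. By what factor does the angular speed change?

Angular momentum about the spin axis is conserved since the torque about it is zero.
I₁ = 3.70 + 2(3.86)(1.04)² = 12.05 kg·m²; I₂ = 3.70 + 2(3.86)(0.573)² = 6.235 kg·m².
ω₂/ω₁ = I₁/I₂ = 12.05 / 6.235 = 1.933.

ω₂/ω₁ ≈ 1.93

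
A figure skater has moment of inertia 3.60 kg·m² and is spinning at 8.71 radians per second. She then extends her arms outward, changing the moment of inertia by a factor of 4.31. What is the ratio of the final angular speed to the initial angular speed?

ω₂/ω₁ ≈ 0.232

Angular momentum about the spin axis is conserved since the torque about it is zero.
I₂ = 4.31 × 3.60 = 15.52 kg·m².
ω₂/ω₁ = I₁/I₂ = 3.600 / 15.52 = 0.2320.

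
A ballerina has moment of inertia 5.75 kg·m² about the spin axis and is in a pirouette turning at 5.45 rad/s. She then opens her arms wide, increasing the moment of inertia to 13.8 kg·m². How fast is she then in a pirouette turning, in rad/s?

No external torque acts about the spin axis, so angular momentum is conserved.
ω₂ = I₁ω₁ / I₂ = (5.750)(5.45 rad/s) / (13.80) = 2.271 rad/s.

ω₂ ≈ 2.27 rad/s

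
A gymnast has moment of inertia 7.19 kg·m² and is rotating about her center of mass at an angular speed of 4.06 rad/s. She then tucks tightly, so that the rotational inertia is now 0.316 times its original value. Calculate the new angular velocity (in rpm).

Angular momentum about the spin axis is conserved since the torque about it is zero.
I₂ = 0.316 × 7.19 = 2.272 kg·m².
ω₂ = I₁ω₁ / I₂ = (7.190)(4.06 rad/s) / (2.272) = 12.85 rad/s = 122.7 rpm.

ω₂ ≈ 123 rpm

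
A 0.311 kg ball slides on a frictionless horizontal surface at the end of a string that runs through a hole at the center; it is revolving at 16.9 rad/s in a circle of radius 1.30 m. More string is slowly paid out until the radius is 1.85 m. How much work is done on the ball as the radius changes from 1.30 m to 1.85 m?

The constraining force is radial, so m r² ω about the center is conserved.
ω₂ = ω₁ (r₁/r₂)² = (16.9)(1.30/1.85)² = 8.345 rad/s.
W = ΔKE = ½m(v₂² − v₁²) = -37.99 J.

W ≈ -38.0 J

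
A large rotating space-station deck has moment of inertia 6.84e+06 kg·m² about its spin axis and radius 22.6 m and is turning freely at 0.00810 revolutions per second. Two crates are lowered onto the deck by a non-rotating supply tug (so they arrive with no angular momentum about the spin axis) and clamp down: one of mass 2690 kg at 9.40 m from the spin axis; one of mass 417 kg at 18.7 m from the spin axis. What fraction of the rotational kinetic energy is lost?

fraction ≈ 0.0531

No external torque acts about the spin axis; L_before = L_after.
Added inertia Σmr² = (2690)(9.40)² + (417)(18.7)² = 3.835e+05 kg·m²; I_f = 6.840e+06 + 3.835e+05 = 7.224e+06 kg·m².
ω_f = I_p ω_i / I_f = (6.840e+06)(0.00810) / 7.224e+06 = 0.007670 rev/s.
KE_i = ½(6.840e+06)(0.05089 rad/s)² = 8858 J; KE_f = ½(7.224e+06)(0.04819)² = 8388 J.
Fraction lost = 0.05309.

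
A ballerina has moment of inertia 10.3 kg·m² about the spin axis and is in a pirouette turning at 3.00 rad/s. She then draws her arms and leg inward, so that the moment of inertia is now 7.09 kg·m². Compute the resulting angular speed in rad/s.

With no external torque about the axis, L is conserved: I₁ω₁ = I₂ω₂.
ω₂ = I₁ω₁ / I₂ = (10.30)(3.00 rad/s) / (7.090) = 4.358 rad/s.

ω₂ ≈ 4.36 rad/s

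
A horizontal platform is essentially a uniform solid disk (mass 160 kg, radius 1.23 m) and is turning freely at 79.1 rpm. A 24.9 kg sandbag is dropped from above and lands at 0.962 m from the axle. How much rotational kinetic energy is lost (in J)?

The added mass arrives with no angular momentum about the axle, and any external torque about the axle is negligible, so the system's angular momentum is conserved.
I_p = ½(160)(1.23)² = 121.0 kg·m².
Added inertia Σmr² = (24.9)(0.962)² = 23.04 kg·m²; I_f = 121.0 + 23.04 = 144.1 kg·m².
ω_f = I_p ω_i / I_f = (121.0)(79.1) / 144.1 = 66.45 rpm.
KE_i = ½(121.0)(8.283 rad/s)² = 4152 J; KE_f = ½(144.1)(6.958)² = 3488 J.

energy lost ≈ 664 J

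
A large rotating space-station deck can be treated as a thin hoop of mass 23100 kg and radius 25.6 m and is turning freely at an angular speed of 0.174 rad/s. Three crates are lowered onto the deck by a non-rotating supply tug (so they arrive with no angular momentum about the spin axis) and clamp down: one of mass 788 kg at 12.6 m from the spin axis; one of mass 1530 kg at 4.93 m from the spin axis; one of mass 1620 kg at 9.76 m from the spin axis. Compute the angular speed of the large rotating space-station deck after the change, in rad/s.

ω_f ≈ 0.170 rad/s

The added mass arrives with no angular momentum about the spin axis, and any external torque about the spin axis is negligible, so the system's angular momentum is conserved.
I_p = (23100)(25.6)² = 1.514e+07 kg·m².
Added inertia Σmr² = (788)(12.6)² + (1530)(4.93)² + (1620)(9.76)² = 3.166e+05 kg·m²; I_f = 1.514e+07 + 3.166e+05 = 1.546e+07 kg·m².
ω_f = I_p ω_i / I_f = (1.514e+07)(0.174) / 1.546e+07 = 0.1704 rad/s.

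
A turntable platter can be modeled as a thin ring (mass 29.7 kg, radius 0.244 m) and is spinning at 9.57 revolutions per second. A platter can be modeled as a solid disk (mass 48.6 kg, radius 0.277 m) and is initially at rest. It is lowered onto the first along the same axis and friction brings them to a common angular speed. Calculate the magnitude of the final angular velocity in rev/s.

No external torque acts about the common axis, so total angular momentum is conserved.
Moments of inertia: I_A = (29.7)(0.244)² = 1.768 kg·m²; I_B = ½(48.6)(0.277)² = 1.865 kg·m².
Taking A's sense as positive: L = (1.768)(9.57) = 16.92 kg·m²·rev/s.
Combined I = 1.768 + 1.865 = 3.633 kg·m².
ω_f = L / I = 16.92 / 3.633 = 4.658 rev/s.

|ω_f| ≈ 4.66 rev/s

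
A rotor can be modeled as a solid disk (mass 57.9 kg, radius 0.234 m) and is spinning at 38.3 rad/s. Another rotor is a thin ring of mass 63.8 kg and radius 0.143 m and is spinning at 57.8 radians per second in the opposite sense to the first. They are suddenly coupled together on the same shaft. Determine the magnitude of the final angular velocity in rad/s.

No external torque acts about the common axis, so total angular momentum is conserved.
Moments of inertia: I_A = ½(57.9)(0.234)² = 1.585 kg·m²; I_B = (63.8)(0.143)² = 1.305 kg·m².
Taking A's sense as positive: L = (1.585)(38.3) − (1.305)(57.8) = -14.70 kg·m²·rad/s.
Combined I = 1.585 + 1.305 = 2.890 kg·m².
ω_f = L / I = -14.70 / 2.890 = -5.085 rad/s.

|ω_f| ≈ 5.09 rad/s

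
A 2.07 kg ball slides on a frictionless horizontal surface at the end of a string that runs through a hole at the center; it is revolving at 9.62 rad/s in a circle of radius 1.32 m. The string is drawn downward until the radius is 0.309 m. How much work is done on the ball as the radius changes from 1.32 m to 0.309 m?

The constraining force is radial, so m r² ω about the center is conserved.
ω₂ = ω₁ (r₁/r₂)² = (9.62)(1.32/0.309)² = 175.6 rad/s.
W = ΔKE = ½m(v₂² − v₁²) = 2879 J.

W ≈ 2880 J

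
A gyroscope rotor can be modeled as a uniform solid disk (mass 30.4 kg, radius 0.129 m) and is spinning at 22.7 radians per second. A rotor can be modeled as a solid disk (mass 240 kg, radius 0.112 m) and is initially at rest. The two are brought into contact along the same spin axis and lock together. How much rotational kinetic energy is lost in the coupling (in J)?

The coupling torques are internal; angular momentum about the shared axis is conserved.
Moments of inertia: I_A = ½(30.4)(0.129)² = 0.2529 kg·m²; I_B = ½(240)(0.112)² = 1.505 kg·m².
Taking A's sense as positive: L = (0.2529)(22.7) = 5.742 kg·m²·rad/s.
Combined I = 0.2529 + 1.505 = 1.758 kg·m².
ω_f = L / I = 5.742 / 1.758 = 3.266 rad/s.
KE_i = ½ΣIω² = 65.17 J; KE_f = ½(1.758)(3.266)² = 9.375 J.

ΔKE lost ≈ 55.8 J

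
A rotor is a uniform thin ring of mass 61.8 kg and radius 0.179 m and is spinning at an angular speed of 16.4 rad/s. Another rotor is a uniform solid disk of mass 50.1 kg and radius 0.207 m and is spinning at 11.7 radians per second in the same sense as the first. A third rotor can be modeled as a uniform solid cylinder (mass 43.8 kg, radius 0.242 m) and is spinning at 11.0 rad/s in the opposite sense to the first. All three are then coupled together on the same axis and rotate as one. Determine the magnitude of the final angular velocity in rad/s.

|ω_f| ≈ 7.13 rad/s

The coupling torques are internal; angular momentum about the shared axis is conserved.
Moments of inertia: I_A = (61.8)(0.179)² = 1.980 kg·m²; I_B = ½(50.1)(0.207)² = 1.073 kg·m²; I_C = ½(43.8)(0.242)² = 1.283 kg·m².
Taking A's sense as positive: L = (1.980)(16.4) + (1.073)(11.7) − (1.283)(11.0) = 30.92 kg·m²·rad/s.
Combined I = 1.980 + 1.073 + 1.283 = 4.336 kg·m².
ω_f = L / I = 30.92 / 4.336 = 7.132 rad/s.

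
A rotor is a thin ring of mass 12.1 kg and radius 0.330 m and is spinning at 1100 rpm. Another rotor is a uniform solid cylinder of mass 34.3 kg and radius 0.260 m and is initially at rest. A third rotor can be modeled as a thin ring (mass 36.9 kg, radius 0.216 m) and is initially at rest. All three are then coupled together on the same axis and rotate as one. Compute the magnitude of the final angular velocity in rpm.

|ω_f| ≈ 345 rpm

The coupling torques are internal; angular momentum about the shared axis is conserved.
Moments of inertia: I_A = (12.1)(0.330)² = 1.318 kg·m²; I_B = ½(34.3)(0.260)² = 1.159 kg·m²; I_C = (36.9)(0.216)² = 1.722 kg·m².
Taking A's sense as positive: L = (1.318)(1100) = 1449 kg·m²·rpm.
Combined I = 1.318 + 1.159 + 1.722 = 4.199 kg·m².
ω_f = L / I = 1449 / 4.199 = 345.2 rpm.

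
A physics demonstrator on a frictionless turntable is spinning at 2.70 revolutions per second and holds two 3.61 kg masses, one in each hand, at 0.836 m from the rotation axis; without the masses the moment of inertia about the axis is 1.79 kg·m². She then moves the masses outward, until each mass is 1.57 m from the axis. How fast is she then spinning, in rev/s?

ω₂ ≈ 0.942 rev/s

Angular momentum about the spin axis is conserved since the torque about it is zero.
I₁ = 1.79 + 2(3.61)(0.836)² = 6.836 kg·m²; I₂ = 1.79 + 2(3.61)(1.57)² = 19.59 kg·m².
ω₂ = I₁ω₁ / I₂ = (6.836)(2.70 rev/s) / (19.59) = 0.9423 rev/s.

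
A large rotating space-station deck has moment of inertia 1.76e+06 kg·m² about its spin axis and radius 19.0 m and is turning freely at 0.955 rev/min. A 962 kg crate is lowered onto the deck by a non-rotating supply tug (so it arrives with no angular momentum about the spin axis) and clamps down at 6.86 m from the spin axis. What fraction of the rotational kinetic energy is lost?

The added mass arrives with no angular momentum about the spin axis, and any external torque about the spin axis is negligible, so the system's angular momentum is conserved.
Added inertia Σmr² = (962)(6.86)² = 45270 kg·m²; I_f = 1.760e+06 + 45270 = 1.805e+06 kg·m².
ω_f = I_p ω_i / I_f = (1.760e+06)(0.955) / 1.805e+06 = 0.9311 rpm.
KE_i = ½(1.760e+06)(0.1000 rad/s)² = 8801 J; KE_f = ½(1.805e+06)(0.09750)² = 8581 J.
Fraction lost = 0.02508.

fraction ≈ 0.0251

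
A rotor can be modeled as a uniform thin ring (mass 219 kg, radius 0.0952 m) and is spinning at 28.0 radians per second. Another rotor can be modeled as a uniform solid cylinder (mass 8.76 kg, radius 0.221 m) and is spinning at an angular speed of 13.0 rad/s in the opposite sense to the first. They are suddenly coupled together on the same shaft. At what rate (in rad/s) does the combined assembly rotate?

The coupling torques are internal; angular momentum about the shared axis is conserved.
Moments of inertia: I_A = (219)(0.0952)² = 1.985 kg·m²; I_B = ½(8.76)(0.221)² = 0.2139 kg·m².
Taking A's sense as positive: L = (1.985)(28.0) − (0.2139)(13.0) = 52.79 kg·m²·rad/s.
Combined I = 1.985 + 0.2139 = 2.199 kg·m².
ω_f = L / I = 52.79 / 2.199 = 24.01 rad/s.

|ω_f| ≈ 24.0 rad/s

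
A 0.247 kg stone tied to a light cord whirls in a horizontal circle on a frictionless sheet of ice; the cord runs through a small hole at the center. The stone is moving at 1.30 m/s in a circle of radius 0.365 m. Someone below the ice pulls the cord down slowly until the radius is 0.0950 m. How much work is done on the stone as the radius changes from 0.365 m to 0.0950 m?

W ≈ 2.87 J

The only horizontal force on the mass is along the cord (radial), so it exerts no torque about the hole and angular momentum m v r is conserved.
v₂ = v₁ r₁ / r₂ = (1.30)(0.365) / (0.0950) = 4.995 m/s.
W = ΔKE = ½m(v₂² − v₁²) = 2.872 J.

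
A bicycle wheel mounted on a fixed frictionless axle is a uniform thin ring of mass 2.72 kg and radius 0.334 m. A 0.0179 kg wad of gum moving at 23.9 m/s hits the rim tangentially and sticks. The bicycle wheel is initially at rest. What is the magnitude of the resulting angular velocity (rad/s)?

|ω_f| ≈ 0.468 rad/s

About the axle the impulsive forces during the collision are internal, so angular momentum about that axis is conserved.
I_p = (2.72)(0.334)² = 0.3034 kg·m². Taking the sense of the wad of gum's angular momentum as positive, L_{wad} = m v R = (0.0179)(23.9)(0.334) = 0.1429 kg·m²/s.
L_i = 0 + 0.1429 = 0.1429 kg·m²/s.
After sticking, I_f = I_p + m R² = 0.3034 + (0.0179)(0.334)² = 0.3054 kg·m².
ω_f = L_i / I_f = 0.1429 / 0.3054 = 0.4678 rad/s.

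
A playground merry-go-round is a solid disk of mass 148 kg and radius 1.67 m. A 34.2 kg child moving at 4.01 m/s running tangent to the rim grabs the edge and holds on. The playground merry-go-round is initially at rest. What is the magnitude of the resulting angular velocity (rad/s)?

|ω_f| ≈ 0.759 rad/s

About the axle the impulsive forces during the collision are internal, so angular momentum about that axis is conserved.
I_p = ½(148)(1.67)² = 206.4 kg·m². Taking the sense of the child's angular momentum as positive, L_{child} = m v R = (34.2)(4.01)(1.67) = 229.0 kg·m²/s.
L_i = 0 + 229.0 = 229.0 kg·m²/s.
After sticking, I_f = I_p + m R² = 206.4 + (34.2)(1.67)² = 301.8 kg·m².
ω_f = L_i / I_f = 229.0 / 301.8 = 0.7590 rad/s.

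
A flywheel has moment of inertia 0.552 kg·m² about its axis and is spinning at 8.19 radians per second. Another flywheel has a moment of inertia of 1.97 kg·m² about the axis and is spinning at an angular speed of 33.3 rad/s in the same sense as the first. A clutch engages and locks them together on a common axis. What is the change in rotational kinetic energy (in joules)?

ΔKE ≈ -136 J

The coupling torques are internal; angular momentum about the shared axis is conserved.
Taking A's sense as positive: L = (0.5520)(8.19) + (1.970)(33.3) = 70.12 kg·m²·rad/s.
Combined I = 0.5520 + 1.970 = 2.522 kg·m².
ω_f = L / I = 70.12 / 2.522 = 27.80 rad/s.
KE_i = ½ΣIω² = 1111 J; KE_f = ½(2.522)(27.80)² = 974.8 J.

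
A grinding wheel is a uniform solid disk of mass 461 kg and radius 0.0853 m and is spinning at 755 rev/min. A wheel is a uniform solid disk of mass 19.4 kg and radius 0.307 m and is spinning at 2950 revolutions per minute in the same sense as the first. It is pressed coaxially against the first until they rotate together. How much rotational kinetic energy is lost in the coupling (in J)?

ΔKE lost ≈ 15600 J

No external torque acts about the common axis, so total angular momentum is conserved.
Moments of inertia: I_A = ½(461)(0.0853)² = 1.677 kg·m²; I_B = ½(19.4)(0.307)² = 0.9142 kg·m².
Taking A's sense as positive: L = (1.677)(755) + (0.9142)(2950) = 3963 kg·m²·rpm.
Combined I = 1.677 + 0.9142 = 2.591 kg·m².
ω_f = L / I = 3963 / 2.591 = 1529 rpm.
KE_i = ½ΣIω² = 48870 J; KE_f = ½(2.591)(160.2)² = 33230 J.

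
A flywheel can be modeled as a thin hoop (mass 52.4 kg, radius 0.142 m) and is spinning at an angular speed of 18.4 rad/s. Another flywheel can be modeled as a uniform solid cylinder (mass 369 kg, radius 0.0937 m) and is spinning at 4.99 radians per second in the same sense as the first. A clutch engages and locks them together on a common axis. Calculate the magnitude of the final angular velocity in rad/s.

The coupling torques are internal; angular momentum about the shared axis is conserved.
Moments of inertia: I_A = (52.4)(0.142)² = 1.057 kg·m²; I_B = ½(369)(0.0937)² = 1.620 kg·m².
Taking A's sense as positive: L = (1.057)(18.4) + (1.620)(4.99) = 27.52 kg·m²·rad/s.
Combined I = 1.057 + 1.620 = 2.676 kg·m².
ω_f = L / I = 27.52 / 2.676 = 10.28 rad/s.

|ω_f| ≈ 10.3 rad/s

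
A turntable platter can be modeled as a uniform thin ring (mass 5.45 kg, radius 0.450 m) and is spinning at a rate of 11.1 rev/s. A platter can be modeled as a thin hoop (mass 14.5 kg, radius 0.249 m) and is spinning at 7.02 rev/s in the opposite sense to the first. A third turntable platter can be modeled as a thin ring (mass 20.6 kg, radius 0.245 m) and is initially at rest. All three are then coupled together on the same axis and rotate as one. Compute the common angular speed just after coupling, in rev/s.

|ω_f| ≈ 1.83 rev/s

The coupling torques are internal; angular momentum about the shared axis is conserved.
Moments of inertia: I_A = (5.45)(0.450)² = 1.104 kg·m²; I_B = (14.5)(0.249)² = 0.8990 kg·m²; I_C = (20.6)(0.245)² = 1.237 kg·m².
Taking A's sense as positive: L = (1.104)(11.1) − (0.8990)(7.02) = 5.939 kg·m²·rev/s.
Combined I = 1.104 + 0.8990 + 1.237 = 3.239 kg·m².
ω_f = L / I = 5.939 / 3.239 = 1.834 rev/s.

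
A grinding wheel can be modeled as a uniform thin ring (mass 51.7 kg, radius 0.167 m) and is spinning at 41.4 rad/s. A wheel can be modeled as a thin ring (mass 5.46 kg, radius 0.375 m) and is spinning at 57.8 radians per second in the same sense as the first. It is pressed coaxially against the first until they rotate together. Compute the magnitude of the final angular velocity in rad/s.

|ω_f| ≈ 47.1 rad/s

No external torque acts about the common axis, so total angular momentum is conserved.
Moments of inertia: I_A = (51.7)(0.167)² = 1.442 kg·m²; I_B = (5.46)(0.375)² = 0.7678 kg·m².
Taking A's sense as positive: L = (1.442)(41.4) + (0.7678)(57.8) = 104.1 kg·m²·rad/s.
Combined I = 1.442 + 0.7678 = 2.210 kg·m².
ω_f = L / I = 104.1 / 2.210 = 47.10 rad/s.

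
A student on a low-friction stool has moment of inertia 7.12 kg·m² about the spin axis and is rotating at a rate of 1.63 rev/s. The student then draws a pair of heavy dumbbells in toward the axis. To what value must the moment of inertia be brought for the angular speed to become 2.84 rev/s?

Angular momentum about the spin axis is conserved since the torque about it is zero.
I₂ = I₁ω₁ / ω₂ = (7.12)(1.63) / (2.84) = 4.086 kg·m².

I₂ ≈ 4.09 kg·m²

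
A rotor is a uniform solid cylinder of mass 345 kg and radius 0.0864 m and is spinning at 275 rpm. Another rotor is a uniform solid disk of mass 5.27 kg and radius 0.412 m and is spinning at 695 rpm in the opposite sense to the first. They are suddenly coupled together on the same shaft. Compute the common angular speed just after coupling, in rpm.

The coupling torques are internal; angular momentum about the shared axis is conserved.
Moments of inertia: I_A = ½(345)(0.0864)² = 1.288 kg·m²; I_B = ½(5.27)(0.412)² = 0.4473 kg·m².
Taking A's sense as positive: L = (1.288)(275) − (0.4473)(695) = 43.26 kg·m²·rpm.
Combined I = 1.288 + 0.4473 = 1.735 kg·m².
ω_f = L / I = 43.26 / 1.735 = 24.94 rpm.

|ω_f| ≈ 24.9 rpm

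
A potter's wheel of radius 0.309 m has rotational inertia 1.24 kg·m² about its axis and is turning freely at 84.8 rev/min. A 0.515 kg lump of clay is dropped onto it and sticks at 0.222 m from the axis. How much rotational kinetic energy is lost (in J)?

No external torque acts about the axis; L_before = L_after.
Added inertia Σmr² = (0.515)(0.222)² = 0.02538 kg·m²; I_f = 1.240 + 0.02538 = 1.265 kg·m².
ω_f = I_p ω_i / I_f = (1.240)(84.8) / 1.265 = 83.10 rpm.
KE_i = ½(1.240)(8.880 rad/s)² = 48.89 J; KE_f = ½(1.265)(8.702)² = 47.91 J.

energy lost ≈ 0.981 J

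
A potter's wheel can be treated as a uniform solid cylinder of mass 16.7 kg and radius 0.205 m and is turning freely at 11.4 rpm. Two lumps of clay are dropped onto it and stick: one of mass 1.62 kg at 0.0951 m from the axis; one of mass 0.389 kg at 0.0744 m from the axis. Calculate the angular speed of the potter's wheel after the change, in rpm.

ω_f ≈ 10.9 rpm

No external torque acts about the axis; L_before = L_after.
I_p = ½(16.7)(0.205)² = 0.3509 kg·m².
Added inertia Σmr² = (1.62)(0.0951)² + (0.389)(0.0744)² = 0.01680 kg·m²; I_f = 0.3509 + 0.01680 = 0.3677 kg·m².
ω_f = I_p ω_i / I_f = (0.3509)(11.4) / 0.3677 = 10.88 rpm.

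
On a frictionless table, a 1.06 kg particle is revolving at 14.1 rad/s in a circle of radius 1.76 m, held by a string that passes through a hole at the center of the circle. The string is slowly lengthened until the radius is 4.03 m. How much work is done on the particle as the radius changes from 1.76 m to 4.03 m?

No torque about the axis ⇒ m r₁² ω₁ = m r₂² ω₂.
ω₂ = ω₁ (r₁/r₂)² = (14.1)(1.76/4.03)² = 2.689 rad/s.
W = ΔKE = ½m(v₂² − v₁²) = -264.1 J.

W ≈ -264 J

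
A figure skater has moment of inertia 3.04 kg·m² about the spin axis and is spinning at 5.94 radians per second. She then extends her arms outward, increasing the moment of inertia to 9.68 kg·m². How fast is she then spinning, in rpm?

With no external torque about the axis, L is conserved: I₁ω₁ = I₂ω₂.
ω₂ = I₁ω₁ / I₂ = (3.040)(5.94 rad/s) / (9.680) = 1.865 rad/s = 17.81 rpm.

ω₂ ≈ 17.8 rpm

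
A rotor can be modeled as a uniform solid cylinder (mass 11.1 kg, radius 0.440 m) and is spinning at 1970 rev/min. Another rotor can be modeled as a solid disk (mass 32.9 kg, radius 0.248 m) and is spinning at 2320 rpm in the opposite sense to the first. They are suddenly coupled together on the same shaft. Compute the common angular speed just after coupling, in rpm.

The coupling torques are internal; angular momentum about the shared axis is conserved.
Moments of inertia: I_A = ½(11.1)(0.440)² = 1.074 kg·m²; I_B = ½(32.9)(0.248)² = 1.012 kg·m².
Taking A's sense as positive: L = (1.074)(1970) − (1.012)(2320) = -230.5 kg·m²·rpm.
Combined I = 1.074 + 1.012 = 2.086 kg·m².
ω_f = L / I = -230.5 / 2.086 = -110.5 rpm.

|ω_f| ≈ 110 rpm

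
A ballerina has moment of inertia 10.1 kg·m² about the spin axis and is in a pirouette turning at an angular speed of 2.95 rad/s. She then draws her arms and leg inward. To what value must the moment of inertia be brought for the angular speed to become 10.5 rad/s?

No external torque acts about the spin axis, so angular momentum is conserved.
I₂ = I₁ω₁ / ω₂ = (10.1)(2.95) / (10.5) = 2.838 kg·m².

I₂ ≈ 2.84 kg·m²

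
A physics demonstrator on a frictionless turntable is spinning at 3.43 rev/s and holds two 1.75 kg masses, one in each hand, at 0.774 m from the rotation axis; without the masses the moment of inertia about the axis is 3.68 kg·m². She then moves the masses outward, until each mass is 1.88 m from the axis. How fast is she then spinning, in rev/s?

ω₂ ≈ 1.23 rev/s

No external torque acts about the spin axis, so angular momentum is conserved.
I₁ = 3.68 + 2(1.75)(0.774)² = 5.777 kg·m²; I₂ = 3.68 + 2(1.75)(1.88)² = 16.05 kg·m².
ω₂ = I₁ω₁ / I₂ = (5.777)(3.43 rev/s) / (16.05) = 1.235 rev/s.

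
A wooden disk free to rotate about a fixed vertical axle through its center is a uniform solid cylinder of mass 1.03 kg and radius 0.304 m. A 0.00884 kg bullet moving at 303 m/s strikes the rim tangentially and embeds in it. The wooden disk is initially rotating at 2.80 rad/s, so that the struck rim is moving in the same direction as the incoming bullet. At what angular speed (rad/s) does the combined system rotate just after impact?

|ω_f| ≈ 19.6 rad/s

The axle reaction passes through the axle and exerts no torque about it; angular momentum about the axle is conserved through the impact.
I_p = ½(1.03)(0.304)² = 0.04759 kg·m². Taking the sense of the bullet's angular momentum as positive, L_{bullet} = m v R = (0.00884)(303)(0.304) = 0.8143 kg·m²/s.
L_i = +I_p ω_p + m v R = +(0.04759)(2.80) + 0.8143 = 0.9475 kg·m²/s.
After sticking, I_f = I_p + m R² = 0.04759 + (0.00884)(0.304)² = 0.04841 kg·m².
ω_f = L_i / I_f = 0.9475 / 0.04841 = 19.57 rad/s.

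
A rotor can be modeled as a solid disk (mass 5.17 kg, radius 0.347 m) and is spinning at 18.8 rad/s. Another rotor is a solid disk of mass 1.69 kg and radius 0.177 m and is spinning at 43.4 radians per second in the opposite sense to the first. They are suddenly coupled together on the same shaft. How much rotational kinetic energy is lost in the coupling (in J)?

ΔKE lost ≈ 47.2 J

The coupling torques are internal; angular momentum about the shared axis is conserved.
Moments of inertia: I_A = ½(5.17)(0.347)² = 0.3113 kg·m²; I_B = ½(1.69)(0.177)² = 0.02647 kg·m².
Taking A's sense as positive: L = (0.3113)(18.8) − (0.02647)(43.4) = 4.703 kg·m²·rad/s.
Combined I = 0.3113 + 0.02647 = 0.3377 kg·m².
ω_f = L / I = 4.703 / 0.3377 = 13.92 rad/s.
KE_i = ½ΣIω² = 79.94 J; KE_f = ½(0.3377)(13.92)² = 32.74 J.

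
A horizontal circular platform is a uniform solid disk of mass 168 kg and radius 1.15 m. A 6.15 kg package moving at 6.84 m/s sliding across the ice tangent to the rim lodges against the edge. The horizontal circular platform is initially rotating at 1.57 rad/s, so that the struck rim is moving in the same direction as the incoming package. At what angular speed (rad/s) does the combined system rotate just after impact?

|ω_f| ≈ 1.87 rad/s

About the central axle the impulsive forces during the collision are internal, so angular momentum about that axis is conserved.
I_p = ½(168)(1.15)² = 111.1 kg·m². Taking the sense of the package's angular momentum as positive, L_{package} = m v R = (6.15)(6.84)(1.15) = 48.38 kg·m²/s.
L_i = +I_p ω_p + m v R = +(111.1)(1.57) + 48.38 = 222.8 kg·m²/s.
After sticking, I_f = I_p + m R² = 111.1 + (6.15)(1.15)² = 119.2 kg·m².
ω_f = L_i / I_f = 222.8 / 119.2 = 1.869 rad/s.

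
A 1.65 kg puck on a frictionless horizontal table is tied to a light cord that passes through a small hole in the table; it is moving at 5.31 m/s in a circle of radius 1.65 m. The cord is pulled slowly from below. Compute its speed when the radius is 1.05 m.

v₂ ≈ 8.34 m/s

Central (radial) force ⇒ zero torque about the center ⇒ m v r is constant.
v₂ = v₁ r₁ / r₂ = (5.31)(1.65) / (1.05) = 8.344 m/s.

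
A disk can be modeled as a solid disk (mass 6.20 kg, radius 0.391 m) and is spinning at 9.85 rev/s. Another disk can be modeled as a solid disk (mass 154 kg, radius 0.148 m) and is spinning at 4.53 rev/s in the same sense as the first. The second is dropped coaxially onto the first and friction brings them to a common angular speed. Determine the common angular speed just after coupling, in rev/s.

No external torque acts about the common axis, so total angular momentum is conserved.
Moments of inertia: I_A = ½(6.20)(0.391)² = 0.4739 kg·m²; I_B = ½(154)(0.148)² = 1.687 kg·m².
Taking A's sense as positive: L = (0.4739)(9.85) + (1.687)(4.53) = 12.31 kg·m²·rev/s.
Combined I = 0.4739 + 1.687 = 2.161 kg·m².
ω_f = L / I = 12.31 / 2.161 = 5.697 rev/s.

|ω_f| ≈ 5.70 rev/s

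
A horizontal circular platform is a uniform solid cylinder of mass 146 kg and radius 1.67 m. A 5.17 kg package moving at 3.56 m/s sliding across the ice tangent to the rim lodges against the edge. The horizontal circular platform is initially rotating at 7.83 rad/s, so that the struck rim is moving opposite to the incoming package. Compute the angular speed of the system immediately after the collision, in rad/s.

|ω_f| ≈ 7.17 rad/s

The axle reaction passes through the central axle and exerts no torque about it; angular momentum about the central axle is conserved through the impact.
I_p = ½(146)(1.67)² = 203.6 kg·m². Taking the sense of the package's angular momentum as positive, L_{package} = m v R = (5.17)(3.56)(1.67) = 30.74 kg·m²/s.
L_i = −I_p ω_p + m v R = −(203.6)(7.83) + 30.74 = -1563 kg·m²/s.
After sticking, I_f = I_p + m R² = 203.6 + (5.17)(1.67)² = 218.0 kg·m².
ω_f = L_i / I_f = -1563 / 218.0 = -7.171 rad/s.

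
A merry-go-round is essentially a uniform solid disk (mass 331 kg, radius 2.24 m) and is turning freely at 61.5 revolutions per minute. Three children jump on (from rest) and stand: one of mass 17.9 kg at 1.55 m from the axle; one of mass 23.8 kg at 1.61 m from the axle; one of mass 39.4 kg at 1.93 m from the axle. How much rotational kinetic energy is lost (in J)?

The added mass arrives with no angular momentum about the axle, and any external torque about the axle is negligible, so the system's angular momentum is conserved.
I_p = ½(331)(2.24)² = 830.4 kg·m².
Added inertia Σmr² = (17.9)(1.55)² + (23.8)(1.61)² + (39.4)(1.93)² = 251.5 kg·m²; I_f = 830.4 + 251.5 = 1082 kg·m².
ω_f = I_p ω_i / I_f = (830.4)(61.5) / 1082 = 47.21 rpm.
KE_i = ½(830.4)(6.440 rad/s)² = 17220 J; KE_f = ½(1082)(4.943)² = 13220 J.

energy lost ≈ 4000 J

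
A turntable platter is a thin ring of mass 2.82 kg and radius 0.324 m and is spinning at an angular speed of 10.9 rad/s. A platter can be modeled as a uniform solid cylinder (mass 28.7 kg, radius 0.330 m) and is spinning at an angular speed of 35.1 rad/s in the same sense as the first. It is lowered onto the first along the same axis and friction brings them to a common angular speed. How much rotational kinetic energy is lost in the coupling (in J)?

ΔKE lost ≈ 72.9 J

No external torque acts about the common axis, so total angular momentum is conserved.
Moments of inertia: I_A = (2.82)(0.324)² = 0.2960 kg·m²; I_B = ½(28.7)(0.330)² = 1.563 kg·m².
Taking A's sense as positive: L = (0.2960)(10.9) + (1.563)(35.1) = 58.08 kg·m²·rad/s.
Combined I = 0.2960 + 1.563 = 1.859 kg·m².
ω_f = L / I = 58.08 / 1.859 = 31.25 rad/s.
KE_i = ½ΣIω² = 980.2 J; KE_f = ½(1.859)(31.25)² = 907.3 J.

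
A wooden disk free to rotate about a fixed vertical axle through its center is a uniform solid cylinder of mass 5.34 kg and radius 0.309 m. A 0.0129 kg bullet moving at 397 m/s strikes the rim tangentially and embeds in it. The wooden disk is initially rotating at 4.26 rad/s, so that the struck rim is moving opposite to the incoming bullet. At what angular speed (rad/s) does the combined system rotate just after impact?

About the axle the impulsive forces during the collision are internal, so angular momentum about that axis is conserved.
I_p = ½(5.34)(0.309)² = 0.2549 kg·m². Taking the sense of the bullet's angular momentum as positive, L_{bullet} = m v R = (0.0129)(397)(0.309) = 1.582 kg·m²/s.
L_i = −I_p ω_p + m v R = −(0.2549)(4.26) + 1.582 = 0.4965 kg·m²/s.
After sticking, I_f = I_p + m R² = 0.2549 + (0.0129)(0.309)² = 0.2562 kg·m².
ω_f = L_i / I_f = 0.4965 / 0.2562 = 1.938 rad/s.

|ω_f| ≈ 1.94 rad/s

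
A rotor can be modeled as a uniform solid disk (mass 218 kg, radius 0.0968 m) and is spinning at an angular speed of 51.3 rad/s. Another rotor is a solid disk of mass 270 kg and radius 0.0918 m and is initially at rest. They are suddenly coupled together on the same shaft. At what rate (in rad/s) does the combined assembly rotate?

The coupling torques are internal; angular momentum about the shared axis is conserved.
Moments of inertia: I_A = ½(218)(0.0968)² = 1.021 kg·m²; I_B = ½(270)(0.0918)² = 1.138 kg·m².
Taking A's sense as positive: L = (1.021)(51.3) = 52.40 kg·m²·rad/s.
Combined I = 1.021 + 1.138 = 2.159 kg·m².
ω_f = L / I = 52.40 / 2.159 = 24.27 rad/s.

|ω_f| ≈ 24.3 rad/s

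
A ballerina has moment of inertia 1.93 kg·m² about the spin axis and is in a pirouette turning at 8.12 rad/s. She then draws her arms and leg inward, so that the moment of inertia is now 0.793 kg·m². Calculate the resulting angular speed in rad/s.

No external torque acts about the spin axis, so angular momentum is conserved.
ω₂ = I₁ω₁ / I₂ = (1.930)(8.12 rad/s) / (0.7930) = 19.76 rad/s.

ω₂ ≈ 19.8 rad/s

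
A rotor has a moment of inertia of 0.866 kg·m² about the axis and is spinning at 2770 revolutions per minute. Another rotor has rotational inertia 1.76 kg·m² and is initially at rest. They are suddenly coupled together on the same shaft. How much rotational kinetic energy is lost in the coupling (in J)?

The coupling torques are internal; angular momentum about the shared axis is conserved.
Taking A's sense as positive: L = (0.8660)(2770) = 2399 kg·m²·rpm.
Combined I = 0.8660 + 1.760 = 2.626 kg·m².
ω_f = L / I = 2399 / 2.626 = 913.5 rpm.
KE_i = ½ΣIω² = 36430 J; KE_f = ½(2.626)(95.66)² = 12020 J.

ΔKE lost ≈ 24400 J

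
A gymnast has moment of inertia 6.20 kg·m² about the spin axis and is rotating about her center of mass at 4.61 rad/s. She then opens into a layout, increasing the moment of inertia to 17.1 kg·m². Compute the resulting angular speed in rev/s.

With no external torque about the axis, L is conserved: I₁ω₁ = I₂ω₂.
ω₂ = I₁ω₁ / I₂ = (6.200)(4.61 rad/s) / (17.10) = 1.671 rad/s = 0.2660 rev/s.

ω₂ ≈ 0.266 rev/s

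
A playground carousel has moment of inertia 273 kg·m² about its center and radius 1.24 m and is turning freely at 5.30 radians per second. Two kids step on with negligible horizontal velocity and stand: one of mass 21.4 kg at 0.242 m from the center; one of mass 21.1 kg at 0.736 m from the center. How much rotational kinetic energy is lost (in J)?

No external torque acts about the center; L_before = L_after.
Added inertia Σmr² = (21.4)(0.242)² + (21.1)(0.736)² = 12.68 kg·m²; I_f = 273.0 + 12.68 = 285.7 kg·m².
ω_f = I_p ω_i / I_f = (273.0)(5.30) / 285.7 = 5.065 rad/s.
KE_i = ½(273.0)(5.300 rad/s)² = 3834 J; KE_f = ½(285.7)(5.065)² = 3664 J.

energy lost ≈ 170 J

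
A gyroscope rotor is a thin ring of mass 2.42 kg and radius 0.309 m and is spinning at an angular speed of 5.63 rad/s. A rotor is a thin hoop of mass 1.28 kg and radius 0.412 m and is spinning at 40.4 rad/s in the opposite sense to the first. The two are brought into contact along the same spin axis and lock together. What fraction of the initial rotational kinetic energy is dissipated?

The coupling torques are internal; angular momentum about the shared axis is conserved.
Moments of inertia: I_A = (2.42)(0.309)² = 0.2311 kg·m²; I_B = (1.28)(0.412)² = 0.2173 kg·m².
Taking A's sense as positive: L = (0.2311)(5.63) − (0.2173)(40.4) = -7.477 kg·m²·rad/s.
Combined I = 0.2311 + 0.2173 = 0.4483 kg·m².
ω_f = L / I = -7.477 / 0.4483 = -16.68 rad/s.
KE_i = ½ΣIω² = 181.0 J; KE_f = ½(0.4483)(16.68)² = 62.35 J.
Fraction dissipated = (KE_i − KE_f)/KE_i = 0.6555.

fraction ≈ 0.655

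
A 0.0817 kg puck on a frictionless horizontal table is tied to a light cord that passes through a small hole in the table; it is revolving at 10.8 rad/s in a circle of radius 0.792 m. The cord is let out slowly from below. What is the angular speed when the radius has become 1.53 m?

The constraining force is radial, so m r² ω about the center is conserved.
ω₂ = ω₁ (r₁/r₂)² = (10.8)(0.792/1.53)² = 2.894 rad/s.

ω₂ ≈ 2.89 rad/s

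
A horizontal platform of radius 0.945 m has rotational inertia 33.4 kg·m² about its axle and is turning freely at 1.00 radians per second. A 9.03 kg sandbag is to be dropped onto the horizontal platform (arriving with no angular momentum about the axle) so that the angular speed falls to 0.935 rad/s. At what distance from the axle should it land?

r ≈ 0.507 m

No external torque acts about the axle; L_before = L_after.
I_p ω_i = (I_p + m r²) ω_f ⇒ m r² = I_p(ω_i/ω_f − 1) = 33.40(1.00/0.935 − 1) = 2.322 kg·m².
r = √(2.322/9.03) = 0.5071 m.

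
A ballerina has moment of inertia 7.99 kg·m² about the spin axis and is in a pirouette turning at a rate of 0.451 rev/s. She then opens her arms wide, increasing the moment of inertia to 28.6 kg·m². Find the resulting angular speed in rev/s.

ω₂ ≈ 0.126 rev/s

Angular momentum about the spin axis is conserved since the torque about it is zero.
ω₂ = I₁ω₁ / I₂ = (7.990)(0.451 rev/s) / (28.60) = 0.1260 rev/s.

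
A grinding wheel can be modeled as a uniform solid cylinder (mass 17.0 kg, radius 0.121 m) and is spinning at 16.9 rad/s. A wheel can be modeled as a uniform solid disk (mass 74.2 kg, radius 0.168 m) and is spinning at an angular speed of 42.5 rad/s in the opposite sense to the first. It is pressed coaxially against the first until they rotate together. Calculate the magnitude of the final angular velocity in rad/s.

No external torque acts about the common axis, so total angular momentum is conserved.
Moments of inertia: I_A = ½(17.0)(0.121)² = 0.1244 kg·m²; I_B = ½(74.2)(0.168)² = 1.047 kg·m².
Taking A's sense as positive: L = (0.1244)(16.9) − (1.047)(42.5) = -42.40 kg·m²·rad/s.
Combined I = 0.1244 + 1.047 = 1.172 kg·m².
ω_f = L / I = -42.40 / 1.172 = -36.19 rad/s.

|ω_f| ≈ 36.2 rad/s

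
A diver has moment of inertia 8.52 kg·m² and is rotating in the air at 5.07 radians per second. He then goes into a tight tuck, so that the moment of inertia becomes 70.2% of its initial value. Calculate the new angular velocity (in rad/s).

ω₂ ≈ 7.22 rad/s

With no external torque about the axis, L is conserved: I₁ω₁ = I₂ω₂.
I₂ = 0.702 × 8.52 = 5.981 kg·m².
ω₂ = I₁ω₁ / I₂ = (8.520)(5.07 rad/s) / (5.981) = 7.222 rad/s.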